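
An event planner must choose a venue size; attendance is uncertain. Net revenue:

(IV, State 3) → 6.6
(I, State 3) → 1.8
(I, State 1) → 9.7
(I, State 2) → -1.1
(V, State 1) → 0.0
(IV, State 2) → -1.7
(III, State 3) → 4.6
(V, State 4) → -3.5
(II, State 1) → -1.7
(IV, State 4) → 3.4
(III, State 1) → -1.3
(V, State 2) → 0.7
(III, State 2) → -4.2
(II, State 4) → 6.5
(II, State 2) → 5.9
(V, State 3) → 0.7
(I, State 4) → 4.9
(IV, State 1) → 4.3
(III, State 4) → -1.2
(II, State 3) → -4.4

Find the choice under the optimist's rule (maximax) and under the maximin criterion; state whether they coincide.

Row maxima: I=9.7, II=6.5, III=4.6, IV=6.6, V=0.7
Best best-case = 9.7 → I.
Row minima: I=-1.1, II=-4.4, III=-4.2, IV=-1.7, V=-3.5
Best worst-case = -1.1 → I.

maximax → I; maximin → I (agree)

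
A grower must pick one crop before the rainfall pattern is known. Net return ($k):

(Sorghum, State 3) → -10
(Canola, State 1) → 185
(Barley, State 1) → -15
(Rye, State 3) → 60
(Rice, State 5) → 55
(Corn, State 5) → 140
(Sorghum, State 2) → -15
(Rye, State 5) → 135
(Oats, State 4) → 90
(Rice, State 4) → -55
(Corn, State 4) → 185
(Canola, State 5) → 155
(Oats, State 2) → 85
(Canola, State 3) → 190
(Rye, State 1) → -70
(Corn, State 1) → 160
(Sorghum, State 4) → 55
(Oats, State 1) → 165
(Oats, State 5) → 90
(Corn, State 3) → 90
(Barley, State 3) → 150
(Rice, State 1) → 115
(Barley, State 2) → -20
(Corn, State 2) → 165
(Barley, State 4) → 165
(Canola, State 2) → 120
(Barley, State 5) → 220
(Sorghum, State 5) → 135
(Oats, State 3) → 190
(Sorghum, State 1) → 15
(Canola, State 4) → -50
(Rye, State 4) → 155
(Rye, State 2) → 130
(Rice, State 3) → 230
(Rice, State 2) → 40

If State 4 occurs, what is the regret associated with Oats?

Best payoff under State 4 is 185.
Regret = 185 − 90 = 95.

95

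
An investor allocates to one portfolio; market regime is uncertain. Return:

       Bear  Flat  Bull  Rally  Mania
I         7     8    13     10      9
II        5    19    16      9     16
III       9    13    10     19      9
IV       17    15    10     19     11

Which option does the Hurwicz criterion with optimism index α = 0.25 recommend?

IV

I: 0.25·13 + 0.75·7 = 8.5
II: 0.25·19 + 0.75·5 = 8.5
III: 0.25·19 + 0.75·9 = 11.5
IV: 0.25·19 + 0.75·10 = 12.25
Highest Hurwicz score = 12.25 → IV.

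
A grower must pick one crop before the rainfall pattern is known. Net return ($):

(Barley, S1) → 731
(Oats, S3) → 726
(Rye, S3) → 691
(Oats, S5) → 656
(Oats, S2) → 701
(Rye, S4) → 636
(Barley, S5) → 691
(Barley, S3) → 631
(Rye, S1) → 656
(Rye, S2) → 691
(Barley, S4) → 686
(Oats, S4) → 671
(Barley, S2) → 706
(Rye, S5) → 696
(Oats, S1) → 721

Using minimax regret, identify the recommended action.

Column bests: S1=731, S2=706, S3=726, S4=686, S5=696.
Rye regrets: 75, 15, 35, 50, 0 → max 75
Oats regrets: 10, 5, 0, 15, 40 → max 40
Barley regrets: 0, 0, 95, 0, 5 → max 95
Smallest max regret = 40 → Oats.

Oats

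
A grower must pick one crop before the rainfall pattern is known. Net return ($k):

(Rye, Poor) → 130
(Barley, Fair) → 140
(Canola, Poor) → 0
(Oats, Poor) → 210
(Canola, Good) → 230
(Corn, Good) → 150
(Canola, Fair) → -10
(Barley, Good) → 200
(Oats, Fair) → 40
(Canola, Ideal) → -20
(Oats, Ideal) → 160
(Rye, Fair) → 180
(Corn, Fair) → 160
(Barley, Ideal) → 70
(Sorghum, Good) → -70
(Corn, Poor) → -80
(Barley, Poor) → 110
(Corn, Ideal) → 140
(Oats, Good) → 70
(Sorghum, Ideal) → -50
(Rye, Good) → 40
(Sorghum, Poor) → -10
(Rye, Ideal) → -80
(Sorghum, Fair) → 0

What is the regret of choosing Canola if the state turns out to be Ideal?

Best payoff under Ideal is 160.
Regret = 160 − (-20) = 180.

180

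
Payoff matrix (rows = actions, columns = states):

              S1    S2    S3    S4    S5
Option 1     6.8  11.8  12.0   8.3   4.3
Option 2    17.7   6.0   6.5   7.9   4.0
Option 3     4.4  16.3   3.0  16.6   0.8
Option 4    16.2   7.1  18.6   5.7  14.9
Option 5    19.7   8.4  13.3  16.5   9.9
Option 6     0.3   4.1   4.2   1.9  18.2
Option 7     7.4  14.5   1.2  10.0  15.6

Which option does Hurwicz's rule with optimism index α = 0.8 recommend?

Option 1: 0.8·12.0 + 0.2·4.3 = 10.46
Option 2: 0.8·17.7 + 0.2·4.0 = 14.96
Option 3: 0.8·16.6 + 0.2·0.8 = 13.44
Option 4: 0.8·18.6 + 0.2·5.7 = 16.02
Option 5: 0.8·19.7 + 0.2·8.4 = 17.44
Option 6: 0.8·18.2 + 0.2·0.3 = 14.62
Option 7: 0.8·15.6 + 0.2·1.2 = 12.72
Highest Hurwicz score = 17.44 → Option 5.

Option 5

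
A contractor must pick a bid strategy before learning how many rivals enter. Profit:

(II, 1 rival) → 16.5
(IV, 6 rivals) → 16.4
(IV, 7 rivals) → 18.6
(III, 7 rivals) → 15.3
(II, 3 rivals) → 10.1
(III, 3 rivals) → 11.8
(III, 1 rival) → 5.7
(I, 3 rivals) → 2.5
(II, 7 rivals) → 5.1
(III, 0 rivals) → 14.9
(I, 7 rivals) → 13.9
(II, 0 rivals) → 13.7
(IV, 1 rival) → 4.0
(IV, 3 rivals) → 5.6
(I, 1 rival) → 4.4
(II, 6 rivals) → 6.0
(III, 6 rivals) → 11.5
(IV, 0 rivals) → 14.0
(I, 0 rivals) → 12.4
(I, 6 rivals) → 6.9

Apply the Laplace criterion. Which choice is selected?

Row averages: I=8.02, II=10.28, III=11.84, IV=11.72
Highest average = 11.84 → III.

III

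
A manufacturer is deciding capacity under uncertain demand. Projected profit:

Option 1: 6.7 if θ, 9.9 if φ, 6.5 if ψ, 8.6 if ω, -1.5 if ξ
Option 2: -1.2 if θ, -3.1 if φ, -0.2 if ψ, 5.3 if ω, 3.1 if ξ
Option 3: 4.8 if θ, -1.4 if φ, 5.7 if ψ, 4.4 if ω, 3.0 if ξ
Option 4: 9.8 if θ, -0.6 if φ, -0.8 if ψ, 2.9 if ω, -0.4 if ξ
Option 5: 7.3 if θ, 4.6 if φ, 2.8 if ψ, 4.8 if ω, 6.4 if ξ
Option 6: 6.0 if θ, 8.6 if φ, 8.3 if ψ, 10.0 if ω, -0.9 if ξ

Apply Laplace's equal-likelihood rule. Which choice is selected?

Row averages: Option 1=6.04, Option 2=0.78, Option 3=3.3, Option 4=2.18, Option 5=5.18, Option 6=6.4
Highest average = 6.4 → Option 6.

Option 6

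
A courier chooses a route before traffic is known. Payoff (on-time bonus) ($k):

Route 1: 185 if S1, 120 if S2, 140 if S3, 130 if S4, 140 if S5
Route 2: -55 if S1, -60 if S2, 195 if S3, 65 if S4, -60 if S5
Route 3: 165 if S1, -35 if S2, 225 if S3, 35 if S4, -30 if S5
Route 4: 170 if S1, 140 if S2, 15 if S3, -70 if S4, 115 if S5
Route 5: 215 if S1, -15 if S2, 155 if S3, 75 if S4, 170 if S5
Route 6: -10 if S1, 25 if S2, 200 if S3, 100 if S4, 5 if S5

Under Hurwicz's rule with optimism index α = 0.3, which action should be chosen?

Route 1: 0.3·185 + 0.7·120 = 139.5
Route 2: 0.3·195 + 0.7·(-60) = 16.5
Route 3: 0.3·225 + 0.7·(-35) = 43
Route 4: 0.3·170 + 0.7·(-70) = 2
Route 5: 0.3·215 + 0.7·(-15) = 54
Route 6: 0.3·200 + 0.7·(-10) = 53
Highest Hurwicz score = 139.5 → Route 1.

Route 1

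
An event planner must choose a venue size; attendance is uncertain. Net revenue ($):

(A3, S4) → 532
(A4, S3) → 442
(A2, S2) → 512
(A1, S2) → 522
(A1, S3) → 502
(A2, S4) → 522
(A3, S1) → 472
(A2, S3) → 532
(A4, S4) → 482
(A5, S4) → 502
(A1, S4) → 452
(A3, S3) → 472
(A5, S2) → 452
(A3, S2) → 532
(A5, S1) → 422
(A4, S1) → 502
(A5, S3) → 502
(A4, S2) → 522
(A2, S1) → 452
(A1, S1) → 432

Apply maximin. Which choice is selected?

Row minima: A1=432, A2=452, A3=472, A4=442, A5=422
Best worst-case = 472 → A3.

A3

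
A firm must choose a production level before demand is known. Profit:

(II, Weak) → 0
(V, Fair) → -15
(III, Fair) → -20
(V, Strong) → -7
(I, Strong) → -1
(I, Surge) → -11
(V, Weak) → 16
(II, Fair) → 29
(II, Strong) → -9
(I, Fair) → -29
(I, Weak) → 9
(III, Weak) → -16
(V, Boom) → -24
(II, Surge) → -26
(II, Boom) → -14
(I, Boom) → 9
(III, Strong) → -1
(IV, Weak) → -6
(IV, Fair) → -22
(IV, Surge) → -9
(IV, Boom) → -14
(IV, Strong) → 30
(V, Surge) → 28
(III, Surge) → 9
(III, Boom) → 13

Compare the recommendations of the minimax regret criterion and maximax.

Column bests: Weak=16, Fair=29, Strong=30, Boom=13, Surge=28.
I regrets: 7, 58, 31, 4, 39 → max 58
II regrets: 16, 0, 39, 27, 54 → max 54
III regrets: 32, 49, 31, 0, 19 → max 49
IV regrets: 22, 51, 0, 27, 37 → max 51
V regrets: 0, 44, 37, 37, 0 → max 44
Smallest max regret = 44 → V.
Row maxima: I=9, II=29, III=13, IV=30, V=28
Best best-case = 30 → IV.

minimax regret → V; maximax → IV (disagree)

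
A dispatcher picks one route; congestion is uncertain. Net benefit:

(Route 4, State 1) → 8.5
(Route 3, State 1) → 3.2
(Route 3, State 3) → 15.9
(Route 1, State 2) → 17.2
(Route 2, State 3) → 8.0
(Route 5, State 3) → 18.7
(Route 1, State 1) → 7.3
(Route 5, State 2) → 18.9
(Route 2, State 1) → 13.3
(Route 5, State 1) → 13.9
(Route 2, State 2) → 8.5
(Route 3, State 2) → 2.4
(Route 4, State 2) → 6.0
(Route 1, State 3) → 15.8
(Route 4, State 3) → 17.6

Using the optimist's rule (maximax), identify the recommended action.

Row maxima: Route 1=17.2, Route 2=13.3, Route 3=15.9, Route 4=17.6, Route 5=18.9
Best best-case = 18.9 → Route 5.

Route 5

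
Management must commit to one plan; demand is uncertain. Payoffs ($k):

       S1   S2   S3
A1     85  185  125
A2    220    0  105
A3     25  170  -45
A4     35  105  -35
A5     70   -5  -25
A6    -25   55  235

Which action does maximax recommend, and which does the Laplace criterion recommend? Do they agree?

maximax → A6; laplace → A1 (disagree)

Row maxima: A1=185, A2=220, A3=170, A4=105, A5=70, A6=235
Best best-case = 235 → A6.
Row averages: A1=395/3, A2=325/3, A3=50, A4=35, A5=40/3, A6=265/3
Highest average = 395/3 → A1.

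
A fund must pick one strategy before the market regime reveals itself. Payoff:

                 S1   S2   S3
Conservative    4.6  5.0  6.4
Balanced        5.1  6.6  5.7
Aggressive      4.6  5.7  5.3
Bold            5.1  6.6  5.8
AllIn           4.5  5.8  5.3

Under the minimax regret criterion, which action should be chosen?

Bold

Column bests: S1=5.1, S2=6.6, S3=6.4.
Conservative regrets: 0.5, 1.6, 0.0 → max 1.6
Balanced regrets: 0.0, 0.0, 0.7 → max 0.7
Aggressive regrets: 0.5, 0.9, 1.1 → max 1.1
Bold regrets: 0.0, 0.0, 0.6 → max 0.6
AllIn regrets: 0.6, 0.8, 1.1 → max 1.1
Smallest max regret = 0.6 → Bold.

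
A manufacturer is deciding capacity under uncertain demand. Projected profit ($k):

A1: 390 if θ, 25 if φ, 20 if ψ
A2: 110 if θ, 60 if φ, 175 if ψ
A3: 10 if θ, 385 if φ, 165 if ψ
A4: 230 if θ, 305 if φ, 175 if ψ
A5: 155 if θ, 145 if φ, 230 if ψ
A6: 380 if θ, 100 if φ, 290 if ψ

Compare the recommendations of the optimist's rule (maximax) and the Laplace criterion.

Row maxima: A1=390, A2=175, A3=385, A4=305, A5=230, A6=380
Best best-case = 390 → A1.
Row averages: A1=145, A2=115, A3=560/3, A4=710/3, A5=530/3, A6=770/3
Highest average = 770/3 → A6.

maximax → A1; laplace → A6 (disagree)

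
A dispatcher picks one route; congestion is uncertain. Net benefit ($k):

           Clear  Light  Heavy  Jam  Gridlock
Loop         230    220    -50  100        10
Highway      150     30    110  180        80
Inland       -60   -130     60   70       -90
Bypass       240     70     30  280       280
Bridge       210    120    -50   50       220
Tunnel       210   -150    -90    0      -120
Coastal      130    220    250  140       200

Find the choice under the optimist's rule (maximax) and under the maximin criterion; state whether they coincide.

Row maxima: Loop=230, Highway=180, Inland=70, Bypass=280, Bridge=220, Tunnel=210, Coastal=250
Best best-case = 280 → Bypass.
Row minima: Loop=-50, Highway=30, Inland=-130, Bypass=30, Bridge=-50, Tunnel=-150, Coastal=130
Best worst-case = 130 → Coastal.

maximax → Bypass; maximin → Coastal (disagree)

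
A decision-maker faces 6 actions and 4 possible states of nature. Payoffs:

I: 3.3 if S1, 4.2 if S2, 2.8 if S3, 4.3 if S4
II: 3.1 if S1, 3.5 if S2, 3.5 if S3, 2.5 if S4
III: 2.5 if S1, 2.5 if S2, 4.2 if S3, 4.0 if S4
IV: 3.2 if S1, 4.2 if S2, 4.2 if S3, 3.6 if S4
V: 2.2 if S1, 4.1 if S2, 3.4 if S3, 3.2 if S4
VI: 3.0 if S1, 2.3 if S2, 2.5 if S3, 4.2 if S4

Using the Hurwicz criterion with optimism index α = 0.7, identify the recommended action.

IV

I: 0.7·4.3 + 0.3·2.8 = 3.85
II: 0.7·3.5 + 0.3·2.5 = 3.2
III: 0.7·4.2 + 0.3·2.5 = 3.69
IV: 0.7·4.2 + 0.3·3.2 = 3.9
V: 0.7·4.1 + 0.3·2.2 = 3.53
VI: 0.7·4.2 + 0.3·2.3 = 3.63
Highest Hurwicz score = 3.9 → IV.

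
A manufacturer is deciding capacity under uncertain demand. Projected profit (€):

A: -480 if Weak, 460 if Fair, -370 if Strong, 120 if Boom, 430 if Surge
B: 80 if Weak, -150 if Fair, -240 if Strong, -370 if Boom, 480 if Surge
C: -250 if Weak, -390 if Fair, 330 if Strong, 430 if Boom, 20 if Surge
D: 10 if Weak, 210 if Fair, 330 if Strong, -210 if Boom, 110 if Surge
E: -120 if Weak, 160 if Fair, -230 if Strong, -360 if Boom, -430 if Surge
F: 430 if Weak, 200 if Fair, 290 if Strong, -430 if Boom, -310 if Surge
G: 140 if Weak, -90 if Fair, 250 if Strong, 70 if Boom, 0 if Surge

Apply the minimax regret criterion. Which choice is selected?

Column bests: Weak=430, Fair=460, Strong=330, Boom=430, Surge=480.
A regrets: 910, 0, 700, 310, 50 → max 910
B regrets: 350, 610, 570, 800, 0 → max 800
C regrets: 680, 850, 0, 0, 460 → max 850
D regrets: 420, 250, 0, 640, 370 → max 640
E regrets: 550, 300, 560, 790, 910 → max 910
F regrets: 0, 260, 40, 860, 790 → max 860
G regrets: 290, 550, 80, 360, 480 → max 550
Smallest max regret = 550 → G.

G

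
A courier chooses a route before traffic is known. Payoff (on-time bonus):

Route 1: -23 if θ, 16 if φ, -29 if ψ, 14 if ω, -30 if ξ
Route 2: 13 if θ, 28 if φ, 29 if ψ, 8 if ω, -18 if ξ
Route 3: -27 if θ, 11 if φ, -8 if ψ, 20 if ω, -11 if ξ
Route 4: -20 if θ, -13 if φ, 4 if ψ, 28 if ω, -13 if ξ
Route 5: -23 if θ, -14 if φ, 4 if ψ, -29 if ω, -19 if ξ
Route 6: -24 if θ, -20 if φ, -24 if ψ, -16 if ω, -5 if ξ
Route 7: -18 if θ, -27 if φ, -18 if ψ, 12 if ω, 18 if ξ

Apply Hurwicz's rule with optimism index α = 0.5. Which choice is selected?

Route 2

Route 1: 0.5·16 + 0.5·(-30) = -7
Route 2: 0.5·29 + 0.5·(-18) = 5.5
Route 3: 0.5·20 + 0.5·(-27) = -3.5
Route 4: 0.5·28 + 0.5·(-20) = 4
Route 5: 0.5·4 + 0.5·(-29) = -12.5
Route 6: 0.5·(-5) + 0.5·(-24) = -14.5
Route 7: 0.5·18 + 0.5·(-27) = -4.5
Highest Hurwicz score = 5.5 → Route 2.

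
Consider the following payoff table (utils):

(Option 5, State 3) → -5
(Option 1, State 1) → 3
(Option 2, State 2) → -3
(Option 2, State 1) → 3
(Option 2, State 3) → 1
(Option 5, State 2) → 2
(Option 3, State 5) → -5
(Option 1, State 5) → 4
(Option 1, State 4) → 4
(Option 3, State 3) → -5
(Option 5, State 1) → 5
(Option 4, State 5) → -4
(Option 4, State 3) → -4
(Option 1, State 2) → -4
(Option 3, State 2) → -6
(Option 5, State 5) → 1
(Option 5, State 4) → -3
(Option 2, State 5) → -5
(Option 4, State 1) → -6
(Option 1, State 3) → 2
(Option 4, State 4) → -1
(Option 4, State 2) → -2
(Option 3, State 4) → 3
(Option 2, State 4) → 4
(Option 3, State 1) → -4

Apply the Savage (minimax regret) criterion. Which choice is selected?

Option 1

Column bests: State 1=5, State 2=2, State 3=2, State 4=4, State 5=4.
Option 1 regrets: 2, 6, 0, 0, 0 → max 6
Option 2 regrets: 2, 5, 1, 0, 9 → max 9
Option 3 regrets: 9, 8, 7, 1, 9 → max 9
Option 4 regrets: 11, 4, 6, 5, 8 → max 11
Option 5 regrets: 0, 0, 7, 7, 3 → max 7
Smallest max regret = 6 → Option 1.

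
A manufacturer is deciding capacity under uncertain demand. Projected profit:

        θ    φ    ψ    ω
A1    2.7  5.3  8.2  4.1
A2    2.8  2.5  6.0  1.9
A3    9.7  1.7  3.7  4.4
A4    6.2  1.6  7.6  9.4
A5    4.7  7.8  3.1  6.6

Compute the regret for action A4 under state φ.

6.2

Best payoff under φ is 7.8.
Regret = 7.8 − 1.6 = 6.2.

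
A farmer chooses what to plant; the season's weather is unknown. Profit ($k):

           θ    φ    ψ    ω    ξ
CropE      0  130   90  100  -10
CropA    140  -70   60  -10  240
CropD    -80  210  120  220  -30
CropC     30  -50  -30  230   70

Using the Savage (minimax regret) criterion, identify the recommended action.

CropE

Column bests: θ=140, φ=210, ψ=120, ω=230, ξ=240.
CropE regrets: 140, 80, 30, 130, 250 → max 250
CropA regrets: 0, 280, 60, 240, 0 → max 280
CropD regrets: 220, 0, 0, 10, 270 → max 270
CropC regrets: 110, 260, 150, 0, 170 → max 260
Smallest max regret = 250 → CropE.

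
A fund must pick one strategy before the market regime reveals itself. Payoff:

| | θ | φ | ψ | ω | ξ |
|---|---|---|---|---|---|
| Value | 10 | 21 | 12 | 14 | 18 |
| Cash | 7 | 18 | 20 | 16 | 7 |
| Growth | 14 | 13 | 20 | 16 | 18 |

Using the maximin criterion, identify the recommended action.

Growth

Row minima: Value=10, Cash=7, Growth=13
Best worst-case = 13 → Growth.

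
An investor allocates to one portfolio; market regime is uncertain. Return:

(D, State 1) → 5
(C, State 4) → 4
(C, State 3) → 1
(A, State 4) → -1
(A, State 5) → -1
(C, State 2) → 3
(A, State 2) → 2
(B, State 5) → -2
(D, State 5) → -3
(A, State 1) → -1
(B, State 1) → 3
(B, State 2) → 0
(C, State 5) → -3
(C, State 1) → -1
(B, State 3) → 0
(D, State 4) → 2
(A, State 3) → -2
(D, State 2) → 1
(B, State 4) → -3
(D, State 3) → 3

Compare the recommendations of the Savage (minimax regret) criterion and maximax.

Column bests: State 1=5, State 2=3, State 3=3, State 4=4, State 5=-1.
A regrets: 6, 1, 5, 5, 0 → max 6
B regrets: 2, 3, 3, 7, 1 → max 7
C regrets: 6, 0, 2, 0, 2 → max 6
D regrets: 0, 2, 0, 2, 2 → max 2
Smallest max regret = 2 → D.
Row maxima: A=2, B=3, C=4, D=5
Best best-case = 5 → D.

minimax regret → D; maximax → D (agree)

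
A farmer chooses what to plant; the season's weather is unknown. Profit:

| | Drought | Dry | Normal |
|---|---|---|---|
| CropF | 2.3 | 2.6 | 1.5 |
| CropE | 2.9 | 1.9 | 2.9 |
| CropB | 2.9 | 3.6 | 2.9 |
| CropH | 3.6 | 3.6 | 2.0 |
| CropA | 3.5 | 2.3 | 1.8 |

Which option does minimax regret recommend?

CropB

Column bests: Drought=3.6, Dry=3.6, Normal=2.9.
CropF regrets: 1.3, 1.0, 1.4 → max 1.4
CropE regrets: 0.7, 1.7, 0.0 → max 1.7
CropB regrets: 0.7, 0.0, 0.0 → max 0.7
CropH regrets: 0.0, 0.0, 0.9 → max 0.9
CropA regrets: 0.1, 1.3, 1.1 → max 1.3
Smallest max regret = 0.7 → CropB.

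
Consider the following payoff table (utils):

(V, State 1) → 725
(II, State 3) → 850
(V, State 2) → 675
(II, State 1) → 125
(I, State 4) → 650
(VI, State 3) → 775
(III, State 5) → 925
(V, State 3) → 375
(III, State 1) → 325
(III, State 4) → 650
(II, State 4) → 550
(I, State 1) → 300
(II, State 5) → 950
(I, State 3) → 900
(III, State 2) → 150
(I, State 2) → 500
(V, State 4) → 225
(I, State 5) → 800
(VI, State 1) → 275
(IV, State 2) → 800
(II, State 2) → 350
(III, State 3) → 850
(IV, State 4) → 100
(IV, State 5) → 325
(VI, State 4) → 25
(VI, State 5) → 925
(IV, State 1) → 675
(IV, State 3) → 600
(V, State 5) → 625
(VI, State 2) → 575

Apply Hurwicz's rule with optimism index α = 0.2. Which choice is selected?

I

I: 0.2·900 + 0.8·300 = 420
II: 0.2·950 + 0.8·125 = 290
III: 0.2·925 + 0.8·150 = 305
IV: 0.2·800 + 0.8·100 = 240
V: 0.2·725 + 0.8·225 = 325
VI: 0.2·925 + 0.8·25 = 205
Highest Hurwicz score = 420 → I.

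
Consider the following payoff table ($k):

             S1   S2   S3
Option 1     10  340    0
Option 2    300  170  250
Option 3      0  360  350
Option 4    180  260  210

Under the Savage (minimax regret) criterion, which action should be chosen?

Column bests: S1=300, S2=360, S3=350.
Option 1 regrets: 290, 20, 350 → max 350
Option 2 regrets: 0, 190, 100 → max 190
Option 3 regrets: 300, 0, 0 → max 300
Option 4 regrets: 120, 100, 140 → max 140
Smallest max regret = 140 → Option 4.

Option 4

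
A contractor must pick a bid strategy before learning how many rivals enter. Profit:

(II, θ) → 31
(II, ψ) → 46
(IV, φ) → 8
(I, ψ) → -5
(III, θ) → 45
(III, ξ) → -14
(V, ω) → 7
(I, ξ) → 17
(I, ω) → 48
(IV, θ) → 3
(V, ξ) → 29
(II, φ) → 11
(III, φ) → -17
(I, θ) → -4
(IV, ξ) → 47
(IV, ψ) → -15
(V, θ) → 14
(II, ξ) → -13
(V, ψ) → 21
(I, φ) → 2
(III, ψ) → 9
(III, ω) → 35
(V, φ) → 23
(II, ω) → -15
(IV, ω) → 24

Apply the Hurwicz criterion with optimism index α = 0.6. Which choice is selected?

I: 0.6·48 + 0.4·(-5) = 26.8
II: 0.6·46 + 0.4·(-15) = 21.6
III: 0.6·45 + 0.4·(-17) = 20.2
IV: 0.6·47 + 0.4·(-15) = 22.2
V: 0.6·29 + 0.4·7 = 20.2
Highest Hurwicz score = 26.8 → I.

I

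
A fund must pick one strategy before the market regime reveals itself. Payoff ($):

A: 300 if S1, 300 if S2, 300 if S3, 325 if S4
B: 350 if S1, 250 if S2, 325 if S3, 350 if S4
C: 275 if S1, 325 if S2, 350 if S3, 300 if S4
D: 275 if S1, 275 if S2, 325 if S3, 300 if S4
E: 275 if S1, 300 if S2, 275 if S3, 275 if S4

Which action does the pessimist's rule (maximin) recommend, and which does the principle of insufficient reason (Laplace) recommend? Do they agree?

maximin → A; laplace → B (disagree)

Row minima: A=300, B=250, C=275, D=275, E=275
Best worst-case = 300 → A.
Row averages: A=306.25, B=318.75, C=312.5, D=293.75, E=281.25
Highest average = 318.75 → B.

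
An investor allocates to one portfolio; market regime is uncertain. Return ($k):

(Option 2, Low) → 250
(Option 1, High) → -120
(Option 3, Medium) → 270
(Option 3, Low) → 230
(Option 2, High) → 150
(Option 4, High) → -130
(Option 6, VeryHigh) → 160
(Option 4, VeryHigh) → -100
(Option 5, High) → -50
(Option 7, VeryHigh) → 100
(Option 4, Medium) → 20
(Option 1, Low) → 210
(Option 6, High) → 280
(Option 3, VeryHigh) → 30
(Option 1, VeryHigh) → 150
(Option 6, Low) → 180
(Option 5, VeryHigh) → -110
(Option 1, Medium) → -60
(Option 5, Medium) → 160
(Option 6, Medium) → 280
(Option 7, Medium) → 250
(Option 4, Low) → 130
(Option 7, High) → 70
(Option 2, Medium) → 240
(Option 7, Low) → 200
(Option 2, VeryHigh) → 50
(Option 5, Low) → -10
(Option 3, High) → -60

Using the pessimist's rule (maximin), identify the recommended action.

Option 6

Row minima: Option 1=-120, Option 2=50, Option 3=-60, Option 4=-130, Option 5=-110, Option 6=160, Option 7=70
Best worst-case = 160 → Option 6.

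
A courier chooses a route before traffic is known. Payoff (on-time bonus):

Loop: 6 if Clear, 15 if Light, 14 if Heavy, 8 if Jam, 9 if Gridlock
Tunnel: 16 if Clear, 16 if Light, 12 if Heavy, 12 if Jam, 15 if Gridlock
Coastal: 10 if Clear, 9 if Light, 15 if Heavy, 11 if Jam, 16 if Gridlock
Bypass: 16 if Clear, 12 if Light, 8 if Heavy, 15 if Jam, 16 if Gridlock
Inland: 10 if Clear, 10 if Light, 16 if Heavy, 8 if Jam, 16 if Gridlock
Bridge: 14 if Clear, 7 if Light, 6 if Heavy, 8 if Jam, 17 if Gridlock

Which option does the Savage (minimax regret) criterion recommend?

Tunnel

Column bests: Clear=16, Light=16, Heavy=16, Jam=15, Gridlock=17.
Loop regrets: 10, 1, 2, 7, 8 → max 10
Tunnel regrets: 0, 0, 4, 3, 2 → max 4
Coastal regrets: 6, 7, 1, 4, 1 → max 7
Bypass regrets: 0, 4, 8, 0, 1 → max 8
Inland regrets: 6, 6, 0, 7, 1 → max 7
Bridge regrets: 2, 9, 10, 7, 0 → max 10
Smallest max regret = 4 → Tunnel.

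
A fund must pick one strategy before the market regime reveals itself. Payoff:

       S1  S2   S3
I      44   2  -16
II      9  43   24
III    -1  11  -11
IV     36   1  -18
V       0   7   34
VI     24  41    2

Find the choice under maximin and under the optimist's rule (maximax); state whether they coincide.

Row minima: I=-16, II=9, III=-11, IV=-18, V=0, VI=2
Best worst-case = 9 → II.
Row maxima: I=44, II=43, III=11, IV=36, V=34, VI=41
Best best-case = 44 → I.

maximin → II; maximax → I (disagree)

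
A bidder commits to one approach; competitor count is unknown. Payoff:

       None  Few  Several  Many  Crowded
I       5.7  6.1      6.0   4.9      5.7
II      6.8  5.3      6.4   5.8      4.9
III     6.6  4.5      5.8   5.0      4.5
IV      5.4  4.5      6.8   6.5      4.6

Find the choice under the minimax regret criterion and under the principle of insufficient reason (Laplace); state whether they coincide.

Column bests: None=6.8, Few=6.1, Several=6.8, Many=6.5, Crowded=5.7.
I regrets: 1.1, 0.0, 0.8, 1.6, 0.0 → max 1.6
II regrets: 0.0, 0.8, 0.4, 0.7, 0.8 → max 0.8
III regrets: 0.2, 1.6, 1.0, 1.5, 1.2 → max 1.6
IV regrets: 1.4, 1.6, 0.0, 0.0, 1.1 → max 1.6
Smallest max regret = 0.8 → II.
Row averages: I=5.68, II=5.84, III=5.28, IV=5.56
Highest average = 5.84 → II.

minimax regret → II; laplace → II (agree)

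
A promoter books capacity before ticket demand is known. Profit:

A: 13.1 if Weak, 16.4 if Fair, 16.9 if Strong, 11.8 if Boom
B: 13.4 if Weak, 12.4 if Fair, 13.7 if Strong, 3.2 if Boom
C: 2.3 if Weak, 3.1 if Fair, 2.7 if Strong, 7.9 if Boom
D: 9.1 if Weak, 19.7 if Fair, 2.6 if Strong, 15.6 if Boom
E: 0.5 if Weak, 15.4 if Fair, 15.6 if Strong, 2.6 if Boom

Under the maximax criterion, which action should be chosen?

Row maxima: A=16.9, B=13.7, C=7.9, D=19.7, E=15.6
Best best-case = 19.7 → D.

D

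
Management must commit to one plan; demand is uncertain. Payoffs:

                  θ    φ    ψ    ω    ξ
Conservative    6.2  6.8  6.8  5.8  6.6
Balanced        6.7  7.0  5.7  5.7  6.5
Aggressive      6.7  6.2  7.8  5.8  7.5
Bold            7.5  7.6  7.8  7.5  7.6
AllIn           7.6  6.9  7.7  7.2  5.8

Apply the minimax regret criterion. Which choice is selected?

Bold

Column bests: θ=7.6, φ=7.6, ψ=7.8, ω=7.5, ξ=7.6.
Conservative regrets: 1.4, 0.8, 1.0, 1.7, 1.0 → max 1.7
Balanced regrets: 0.9, 0.6, 2.1, 1.8, 1.1 → max 2.1
Aggressive regrets: 0.9, 1.4, 0.0, 1.7, 0.1 → max 1.7
Bold regrets: 0.1, 0.0, 0.0, 0.0, 0.0 → max 0.1
AllIn regrets: 0.0, 0.7, 0.1, 0.3, 1.8 → max 1.8
Smallest max regret = 0.1 → Bold.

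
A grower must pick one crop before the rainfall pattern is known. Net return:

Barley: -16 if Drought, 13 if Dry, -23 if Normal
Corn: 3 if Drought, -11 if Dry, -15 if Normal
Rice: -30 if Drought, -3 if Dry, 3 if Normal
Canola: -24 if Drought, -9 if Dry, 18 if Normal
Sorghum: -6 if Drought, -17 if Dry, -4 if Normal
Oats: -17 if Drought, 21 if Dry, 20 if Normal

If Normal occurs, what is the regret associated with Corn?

Best payoff under Normal is 20.
Regret = 20 − (-15) = 35.

35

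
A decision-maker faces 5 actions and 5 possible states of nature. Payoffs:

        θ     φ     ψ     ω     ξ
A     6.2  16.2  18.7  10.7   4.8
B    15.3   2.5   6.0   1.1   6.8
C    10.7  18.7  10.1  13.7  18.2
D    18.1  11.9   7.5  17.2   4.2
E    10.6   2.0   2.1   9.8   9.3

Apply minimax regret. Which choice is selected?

Column bests: θ=18.1, φ=18.7, ψ=18.7, ω=17.2, ξ=18.2.
A regrets: 11.9, 2.5, 0.0, 6.5, 13.4 → max 13.4
B regrets: 2.8, 16.2, 12.7, 16.1, 11.4 → max 16.2
C regrets: 7.4, 0.0, 8.6, 3.5, 0.0 → max 8.6
D regrets: 0.0, 6.8, 11.2, 0.0, 14.0 → max 14.0
E regrets: 7.5, 16.7, 16.6, 7.4, 8.9 → max 16.7
Smallest max regret = 8.6 → C.

C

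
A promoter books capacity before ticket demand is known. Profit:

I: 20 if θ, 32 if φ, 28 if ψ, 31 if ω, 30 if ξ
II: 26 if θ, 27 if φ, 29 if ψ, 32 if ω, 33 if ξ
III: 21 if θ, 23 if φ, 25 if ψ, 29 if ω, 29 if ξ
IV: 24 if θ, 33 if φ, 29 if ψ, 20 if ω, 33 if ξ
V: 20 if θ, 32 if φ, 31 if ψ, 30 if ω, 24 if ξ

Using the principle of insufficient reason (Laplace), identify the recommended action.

II

Row averages: I=28.2, II=29.4, III=25.4, IV=27.8, V=27.4
Highest average = 29.4 → II.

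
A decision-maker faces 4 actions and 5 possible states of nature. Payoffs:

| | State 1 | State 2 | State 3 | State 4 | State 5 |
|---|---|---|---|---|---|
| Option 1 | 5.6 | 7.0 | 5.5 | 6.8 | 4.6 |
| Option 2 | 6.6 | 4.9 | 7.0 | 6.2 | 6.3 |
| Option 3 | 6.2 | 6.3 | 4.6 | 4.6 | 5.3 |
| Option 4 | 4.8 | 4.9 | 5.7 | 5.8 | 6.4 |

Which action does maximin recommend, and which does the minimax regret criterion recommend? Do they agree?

Row minima: Option 1=4.6, Option 2=4.9, Option 3=4.6, Option 4=4.8
Best worst-case = 4.9 → Option 2.
Column bests: State 1=6.6, State 2=7.0, State 3=7.0, State 4=6.8, State 5=6.4.
Option 1 regrets: 1.0, 0.0, 1.5, 0.0, 1.8 → max 1.8
Option 2 regrets: 0.0, 2.1, 0.0, 0.6, 0.1 → max 2.1
Option 3 regrets: 0.4, 0.7, 2.4, 2.2, 1.1 → max 2.4
Option 4 regrets: 1.8, 2.1, 1.3, 1.0, 0.0 → max 2.1
Smallest max regret = 1.8 → Option 1.

maximin → Option 2; minimax regret → Option 1 (disagree)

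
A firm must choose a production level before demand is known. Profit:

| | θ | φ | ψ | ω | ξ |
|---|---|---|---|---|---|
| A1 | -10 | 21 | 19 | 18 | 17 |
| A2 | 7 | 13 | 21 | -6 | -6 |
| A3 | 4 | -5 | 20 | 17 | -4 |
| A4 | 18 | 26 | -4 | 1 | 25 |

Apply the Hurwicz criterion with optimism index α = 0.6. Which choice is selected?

A1: 0.6·21 + 0.4·(-10) = 8.6
A2: 0.6·21 + 0.4·(-6) = 10.2
A3: 0.6·20 + 0.4·(-5) = 10
A4: 0.6·26 + 0.4·(-4) = 14
Highest Hurwicz score = 14 → A4.

A4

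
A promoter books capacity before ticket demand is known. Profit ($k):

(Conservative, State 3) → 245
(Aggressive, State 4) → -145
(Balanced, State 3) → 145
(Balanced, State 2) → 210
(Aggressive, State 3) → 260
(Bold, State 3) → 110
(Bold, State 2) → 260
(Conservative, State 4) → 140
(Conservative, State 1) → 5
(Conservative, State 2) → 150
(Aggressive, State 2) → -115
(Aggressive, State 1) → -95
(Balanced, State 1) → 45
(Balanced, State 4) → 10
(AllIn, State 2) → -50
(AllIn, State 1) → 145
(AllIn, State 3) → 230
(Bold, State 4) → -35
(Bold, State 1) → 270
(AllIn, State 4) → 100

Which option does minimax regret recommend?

Column bests: State 1=270, State 2=260, State 3=260, State 4=140.
Conservative regrets: 265, 110, 15, 0 → max 265
Balanced regrets: 225, 50, 115, 130 → max 225
Aggressive regrets: 365, 375, 0, 285 → max 375
Bold regrets: 0, 0, 150, 175 → max 175
AllIn regrets: 125, 310, 30, 40 → max 310
Smallest max regret = 175 → Bold.

Bold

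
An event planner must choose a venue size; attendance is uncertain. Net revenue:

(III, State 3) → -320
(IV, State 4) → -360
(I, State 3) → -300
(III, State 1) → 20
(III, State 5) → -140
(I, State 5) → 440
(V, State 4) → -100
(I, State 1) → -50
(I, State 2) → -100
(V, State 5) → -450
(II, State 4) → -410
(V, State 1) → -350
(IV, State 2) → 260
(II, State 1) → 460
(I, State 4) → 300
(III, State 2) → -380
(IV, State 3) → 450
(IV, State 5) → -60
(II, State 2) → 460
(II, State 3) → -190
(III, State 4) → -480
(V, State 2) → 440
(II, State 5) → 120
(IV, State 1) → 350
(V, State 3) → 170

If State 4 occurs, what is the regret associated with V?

400

Best payoff under State 4 is 300.
Regret = 300 − (-100) = 400.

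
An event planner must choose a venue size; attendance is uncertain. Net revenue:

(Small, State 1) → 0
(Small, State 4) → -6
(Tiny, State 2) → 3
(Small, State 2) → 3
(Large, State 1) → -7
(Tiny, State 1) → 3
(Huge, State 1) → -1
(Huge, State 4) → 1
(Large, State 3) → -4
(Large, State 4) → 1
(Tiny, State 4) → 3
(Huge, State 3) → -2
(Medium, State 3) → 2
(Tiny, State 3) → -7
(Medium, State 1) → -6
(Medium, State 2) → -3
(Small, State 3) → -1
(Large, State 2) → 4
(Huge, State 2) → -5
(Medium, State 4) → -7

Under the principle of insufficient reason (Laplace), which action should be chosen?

Row averages: Tiny=0.5, Small=-1, Medium=-3.5, Large=-1.5, Huge=-1.75
Highest average = 0.5 → Tiny.

Tiny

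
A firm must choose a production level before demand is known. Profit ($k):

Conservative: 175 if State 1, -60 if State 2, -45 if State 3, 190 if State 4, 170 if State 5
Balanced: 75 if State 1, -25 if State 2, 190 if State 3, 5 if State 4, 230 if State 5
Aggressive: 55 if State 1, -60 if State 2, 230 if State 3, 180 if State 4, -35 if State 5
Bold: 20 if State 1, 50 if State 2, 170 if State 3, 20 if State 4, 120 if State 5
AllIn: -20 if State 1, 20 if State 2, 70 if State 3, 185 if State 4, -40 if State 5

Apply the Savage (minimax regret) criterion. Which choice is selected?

Bold

Column bests: State 1=175, State 2=50, State 3=230, State 4=190, State 5=230.
Conservative regrets: 0, 110, 275, 0, 60 → max 275
Balanced regrets: 100, 75, 40, 185, 0 → max 185
Aggressive regrets: 120, 110, 0, 10, 265 → max 265
Bold regrets: 155, 0, 60, 170, 110 → max 170
AllIn regrets: 195, 30, 160, 5, 270 → max 270
Smallest max regret = 170 → Bold.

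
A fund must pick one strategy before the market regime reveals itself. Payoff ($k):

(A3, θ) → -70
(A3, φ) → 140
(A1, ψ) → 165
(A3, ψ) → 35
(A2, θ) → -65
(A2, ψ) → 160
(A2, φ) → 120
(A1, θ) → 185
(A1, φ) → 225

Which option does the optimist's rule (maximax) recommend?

Row maxima: A1=225, A2=160, A3=140
Best best-case = 225 → A1.

A1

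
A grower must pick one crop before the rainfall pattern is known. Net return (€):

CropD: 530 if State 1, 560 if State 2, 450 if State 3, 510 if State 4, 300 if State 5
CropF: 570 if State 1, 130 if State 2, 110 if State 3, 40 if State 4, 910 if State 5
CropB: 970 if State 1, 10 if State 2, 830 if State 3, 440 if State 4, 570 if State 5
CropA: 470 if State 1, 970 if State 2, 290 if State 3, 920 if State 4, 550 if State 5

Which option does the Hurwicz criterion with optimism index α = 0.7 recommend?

CropA

CropD: 0.7·560 + 0.3·300 = 482
CropF: 0.7·910 + 0.3·40 = 649
CropB: 0.7·970 + 0.3·10 = 682
CropA: 0.7·970 + 0.3·290 = 766
Highest Hurwicz score = 766 → CropA.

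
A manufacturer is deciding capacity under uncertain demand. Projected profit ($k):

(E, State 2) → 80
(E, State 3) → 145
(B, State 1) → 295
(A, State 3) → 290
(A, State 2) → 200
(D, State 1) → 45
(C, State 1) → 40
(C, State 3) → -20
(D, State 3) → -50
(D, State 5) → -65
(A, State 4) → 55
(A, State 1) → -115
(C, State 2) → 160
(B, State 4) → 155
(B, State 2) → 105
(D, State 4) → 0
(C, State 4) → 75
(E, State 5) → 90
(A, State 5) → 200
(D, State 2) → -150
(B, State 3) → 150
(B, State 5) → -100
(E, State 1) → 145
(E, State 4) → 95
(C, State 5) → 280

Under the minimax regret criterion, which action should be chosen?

E

Column bests: State 1=295, State 2=200, State 3=290, State 4=155, State 5=280.
A regrets: 410, 0, 0, 100, 80 → max 410
B regrets: 0, 95, 140, 0, 380 → max 380
C regrets: 255, 40, 310, 80, 0 → max 310
D regrets: 250, 350, 340, 155, 345 → max 350
E regrets: 150, 120, 145, 60, 190 → max 190
Smallest max regret = 190 → E.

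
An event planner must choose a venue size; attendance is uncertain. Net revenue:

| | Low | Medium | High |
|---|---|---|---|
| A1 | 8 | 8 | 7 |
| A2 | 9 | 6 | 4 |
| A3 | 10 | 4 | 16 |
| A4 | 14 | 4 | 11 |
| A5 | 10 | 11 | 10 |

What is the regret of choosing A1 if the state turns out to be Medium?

3

Best payoff under Medium is 11.
Regret = 11 − 8 = 3.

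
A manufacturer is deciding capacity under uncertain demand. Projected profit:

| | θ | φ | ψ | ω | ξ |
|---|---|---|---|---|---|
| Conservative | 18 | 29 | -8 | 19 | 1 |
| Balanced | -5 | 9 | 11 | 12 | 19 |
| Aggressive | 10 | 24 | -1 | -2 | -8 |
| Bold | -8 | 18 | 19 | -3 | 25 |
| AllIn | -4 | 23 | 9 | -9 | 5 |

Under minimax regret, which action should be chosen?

Balanced

Column bests: θ=18, φ=29, ψ=19, ω=19, ξ=25.
Conservative regrets: 0, 0, 27, 0, 24 → max 27
Balanced regrets: 23, 20, 8, 7, 6 → max 23
Aggressive regrets: 8, 5, 20, 21, 33 → max 33
Bold regrets: 26, 11, 0, 22, 0 → max 26
AllIn regrets: 22, 6, 10, 28, 20 → max 28
Smallest max regret = 23 → Balanced.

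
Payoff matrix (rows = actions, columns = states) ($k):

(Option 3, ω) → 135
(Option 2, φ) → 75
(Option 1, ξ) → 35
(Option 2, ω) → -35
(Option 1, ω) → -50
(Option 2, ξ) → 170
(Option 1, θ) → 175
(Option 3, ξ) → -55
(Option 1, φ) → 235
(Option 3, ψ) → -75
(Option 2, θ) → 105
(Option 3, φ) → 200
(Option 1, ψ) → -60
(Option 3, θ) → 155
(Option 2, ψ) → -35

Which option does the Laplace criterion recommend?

Row averages: Option 1=67, Option 2=56, Option 3=72
Highest average = 72 → Option 3.

Option 3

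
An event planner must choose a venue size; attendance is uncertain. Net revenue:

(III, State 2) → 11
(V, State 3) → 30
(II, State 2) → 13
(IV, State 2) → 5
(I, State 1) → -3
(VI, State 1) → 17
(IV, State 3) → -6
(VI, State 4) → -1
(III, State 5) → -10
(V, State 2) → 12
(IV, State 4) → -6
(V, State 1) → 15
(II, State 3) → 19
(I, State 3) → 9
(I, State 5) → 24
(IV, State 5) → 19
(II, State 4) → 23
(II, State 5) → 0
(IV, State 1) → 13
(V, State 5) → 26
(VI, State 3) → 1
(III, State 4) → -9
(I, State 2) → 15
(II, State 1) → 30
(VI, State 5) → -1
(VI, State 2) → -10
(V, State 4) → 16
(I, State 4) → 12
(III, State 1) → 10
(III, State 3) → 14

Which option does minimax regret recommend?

V

Column bests: State 1=30, State 2=15, State 3=30, State 4=23, State 5=26.
I regrets: 33, 0, 21, 11, 2 → max 33
II regrets: 0, 2, 11, 0, 26 → max 26
III regrets: 20, 4, 16, 32, 36 → max 36
IV regrets: 17, 10, 36, 29, 7 → max 36
V regrets: 15, 3, 0, 7, 0 → max 15
VI regrets: 13, 25, 29, 24, 27 → max 29
Smallest max regret = 15 → V.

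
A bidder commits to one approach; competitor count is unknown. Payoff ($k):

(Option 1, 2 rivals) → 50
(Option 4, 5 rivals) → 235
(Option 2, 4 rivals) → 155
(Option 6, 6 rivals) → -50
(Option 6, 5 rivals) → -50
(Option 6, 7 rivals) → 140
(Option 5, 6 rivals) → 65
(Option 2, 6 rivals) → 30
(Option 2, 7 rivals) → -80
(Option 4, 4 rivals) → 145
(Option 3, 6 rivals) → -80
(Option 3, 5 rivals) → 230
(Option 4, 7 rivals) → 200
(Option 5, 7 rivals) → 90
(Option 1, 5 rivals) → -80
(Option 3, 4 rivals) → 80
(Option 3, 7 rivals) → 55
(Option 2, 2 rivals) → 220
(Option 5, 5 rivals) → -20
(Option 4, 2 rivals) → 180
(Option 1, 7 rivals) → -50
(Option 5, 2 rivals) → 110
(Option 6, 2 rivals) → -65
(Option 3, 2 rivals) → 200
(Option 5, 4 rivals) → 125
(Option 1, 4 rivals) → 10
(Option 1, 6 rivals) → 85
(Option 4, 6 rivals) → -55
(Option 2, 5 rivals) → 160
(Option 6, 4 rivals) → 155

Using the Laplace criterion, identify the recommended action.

Row averages: Option 1=3, Option 2=97, Option 3=97, Option 4=141, Option 5=74, Option 6=26
Highest average = 141 → Option 4.

Option 4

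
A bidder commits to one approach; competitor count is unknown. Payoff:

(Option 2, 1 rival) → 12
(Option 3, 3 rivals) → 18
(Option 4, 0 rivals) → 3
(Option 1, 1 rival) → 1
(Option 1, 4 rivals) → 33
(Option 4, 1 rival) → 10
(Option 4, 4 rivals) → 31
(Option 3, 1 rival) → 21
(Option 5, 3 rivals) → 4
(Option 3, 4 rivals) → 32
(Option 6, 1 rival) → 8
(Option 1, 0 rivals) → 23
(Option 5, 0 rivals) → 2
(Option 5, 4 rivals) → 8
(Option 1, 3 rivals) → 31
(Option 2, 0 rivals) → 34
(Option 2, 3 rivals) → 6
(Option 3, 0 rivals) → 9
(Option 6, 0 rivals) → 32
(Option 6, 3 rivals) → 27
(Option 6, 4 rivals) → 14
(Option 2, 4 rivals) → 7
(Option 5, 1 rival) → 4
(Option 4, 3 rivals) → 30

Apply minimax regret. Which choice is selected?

Column bests: 0 rivals=34, 1 rival=21, 3 rivals=31, 4 rivals=33.
Option 1 regrets: 11, 20, 0, 0 → max 20
Option 2 regrets: 0, 9, 25, 26 → max 26
Option 3 regrets: 25, 0, 13, 1 → max 25
Option 4 regrets: 31, 11, 1, 2 → max 31
Option 5 regrets: 32, 17, 27, 25 → max 32
Option 6 regrets: 2, 13, 4, 19 → max 19
Smallest max regret = 19 → Option 6.

Option 6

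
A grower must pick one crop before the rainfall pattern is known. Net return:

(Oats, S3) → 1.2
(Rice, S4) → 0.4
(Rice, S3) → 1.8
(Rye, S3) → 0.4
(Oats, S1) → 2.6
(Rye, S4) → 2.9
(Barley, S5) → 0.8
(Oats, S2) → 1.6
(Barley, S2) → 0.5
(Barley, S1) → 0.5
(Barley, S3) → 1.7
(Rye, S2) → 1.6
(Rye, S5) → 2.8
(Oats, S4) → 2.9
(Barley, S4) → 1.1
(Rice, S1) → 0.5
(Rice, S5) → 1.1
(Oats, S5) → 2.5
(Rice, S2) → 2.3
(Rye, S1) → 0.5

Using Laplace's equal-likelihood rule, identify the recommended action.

Oats

Row averages: Oats=2.16, Rye=1.64, Rice=1.22, Barley=0.92
Highest average = 2.16 → Oats.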